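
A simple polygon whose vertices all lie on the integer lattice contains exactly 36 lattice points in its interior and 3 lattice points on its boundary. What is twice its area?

Pick's theorem states A = I + B/2 − 1, so A = 36 + 3/2 − 1 = 73/2.
Hence 2A = 73.

73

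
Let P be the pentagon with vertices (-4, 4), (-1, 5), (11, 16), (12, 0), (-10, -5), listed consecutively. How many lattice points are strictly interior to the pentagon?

The shoelace formula gives twice the area as |((-4)·5 − (-1)·4) + ((-1)·16 − 11·5) + (11·0 − 12·16) + (12·(-5) − (-10)·0) + ((-10)·4 − (-4)·(-5))| = 399, so the area is 399/2.
Along each edge there are gcd(|Δx|,|Δy|)+1 lattice points, so counting each shared vertex once the boundary has gcd(3,1) + gcd(12,11) + gcd(1,16) + gcd(22,5) + gcd(6,9) = 1+1+1+1+3 = 7.
Pick's theorem gives I = A − B/2 + 1 = 399/2 − 7/2 + 1 = 197.

197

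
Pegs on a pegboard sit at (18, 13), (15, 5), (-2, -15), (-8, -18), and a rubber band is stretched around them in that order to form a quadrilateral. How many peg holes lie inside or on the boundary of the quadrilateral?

By the shoelace formula, twice the signed area is |(18·5 − 15·13) + (15·(-15) − (-2)·5) + ((-2)·(-18) − (-8)·(-15)) + ((-8)·13 − 18·(-18))| = 184, so the area is 92.
Along each edge there are gcd(|Δx|,|Δy|)+1 lattice points, so counting each shared vertex once the boundary has gcd(3,8) + gcd(17,20) + gcd(6,3) + gcd(26,31) = 1+1+3+1 = 6.
Pick's theorem gives I = A − B/2 + 1 = 92 − 6/2 + 1 = 90, so the closed region contains I + B = 90 + 6 = 96 lattice points.

96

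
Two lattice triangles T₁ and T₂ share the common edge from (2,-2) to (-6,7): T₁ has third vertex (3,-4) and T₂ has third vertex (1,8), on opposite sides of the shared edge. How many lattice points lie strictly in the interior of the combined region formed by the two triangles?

The union is the simple quadrilateral with vertices (2,-2), (3,-4), (-6,7), (1,8) in order.
Using the shoelace formula, 2A = |[2·(-4) − 3·(-2)] + [3·7 − (-6)·(-4)] + [(-6)·8 − 1·7] + [1·(-2) − 2·8]| = 78, so the area is 39.
Summing gcd(|Δx|,|Δy|) over the edges gives the boundary count: gcd(1,2) + gcd(9,11) + gcd(7,1) + gcd(1,10) = 1+1+1+1 = 4.
By Pick's theorem I = A − B/2 + 1 = 39 − 4/2 + 1 = 38.

38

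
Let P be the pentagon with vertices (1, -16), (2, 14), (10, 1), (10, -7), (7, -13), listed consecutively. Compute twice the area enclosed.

The shoelace formula gives twice the area as |[1·14 − 2·(-16)] + [2·1 − 10·14] + [10·(-7) − 10·1] + [10·(-13) − 7·(-7)] + [7·(-16) − 1·(-13)]| = 352, so the area is 176.

352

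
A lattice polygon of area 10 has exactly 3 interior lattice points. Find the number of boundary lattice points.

16

Pick's theorem gives A = I + B/2 − 1, so B = 2(A − I + 1) = 2(10 − 3 + 1) = 16.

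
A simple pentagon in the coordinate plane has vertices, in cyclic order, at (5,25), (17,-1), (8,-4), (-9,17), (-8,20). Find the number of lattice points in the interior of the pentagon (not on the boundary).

364

Using the shoelace formula, 2A = |[5·(-1) − 17·25] + [17·(-4) − 8·(-1)] + [8·17 − (-9)·(-4)] + [(-9)·20 − (-8)·17] + [(-8)·25 − 5·20]| = 734, so the area is 367.
Along each edge there are gcd(|Δx|,|Δy|)+1 lattice points, so counting each shared vertex once the boundary has gcd(12,26) + gcd(9,3) + gcd(17,21) + gcd(1,3) + gcd(13,5) = 2+3+1+1+1 = 8.
Pick's theorem gives I = A − B/2 + 1 = 367 − 8/2 + 1 = 364.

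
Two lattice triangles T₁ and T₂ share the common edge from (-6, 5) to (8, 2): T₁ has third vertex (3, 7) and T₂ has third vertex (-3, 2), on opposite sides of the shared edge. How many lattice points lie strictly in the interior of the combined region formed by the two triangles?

The union is the simple quadrilateral with vertices (-6, 5), (3, 7), (8, 2), (-3, 2) in order.
By the shoelace formula, twice the signed area is |((-6)·7 − 3·5) + (3·2 − 8·7) + (8·2 − (-3)·2) + ((-3)·5 − (-6)·2)| = 88, so the area is 44.
Summing gcd(|Δx|,|Δy|) over the edges gives the boundary count: gcd(9,2) + gcd(5,5) + gcd(11,0) + gcd(3,3) = 1+5+11+3 = 20.
By Pick's theorem I = A − B/2 + 1 = 44 − 20/2 + 1 = 35.

35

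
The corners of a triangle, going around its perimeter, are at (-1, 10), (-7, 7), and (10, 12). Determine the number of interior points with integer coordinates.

9

By the shoelace formula, twice the signed area is |((-1)·7 − (-7)·10) + ((-7)·12 − 10·7) + (10·10 − (-1)·12)| = 21, so the area is 21/2.
Along each edge there are gcd(|Δx|,|Δy|)+1 lattice points, so counting each shared vertex once the boundary has gcd(6,3) + gcd(17,5) + gcd(11,2) = 3+1+1 = 5.
By Pick's theorem A = I + B/2 − 1, so I = 21/2 − 5/2 + 1 = 9.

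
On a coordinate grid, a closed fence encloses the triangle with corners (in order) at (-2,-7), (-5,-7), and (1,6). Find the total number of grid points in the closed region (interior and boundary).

23

Using the shoelace formula, 2A = |[(-2)·(-7) − (-5)·(-7)] + [(-5)·6 − 1·(-7)] + [1·(-7) − (-2)·6]| = 39, so the area is 39/2.
Along each edge there are gcd(|Δx|,|Δy|)+1 lattice points, so counting each shared vertex once the boundary has gcd(3,0) + gcd(6,13) + gcd(3,13) = 3+1+1 = 5.
Pick's theorem gives I = A − B/2 + 1 = 39/2 − 5/2 + 1 = 18, so the closed region contains I + B = 18 + 5 = 23 lattice points.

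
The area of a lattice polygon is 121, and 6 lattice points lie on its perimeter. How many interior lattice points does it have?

Pick's theorem A = I + B/2 − 1 rearranges to I = A − B/2 + 1 = 121 − 6/2 + 1 = 119.

119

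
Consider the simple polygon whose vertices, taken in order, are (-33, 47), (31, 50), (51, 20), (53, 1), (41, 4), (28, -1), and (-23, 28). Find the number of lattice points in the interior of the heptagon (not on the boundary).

2704

Using the shoelace formula, 2A = |((-33)·50 − 31·47) + (31·20 − 51·50) + (51·1 − 53·20) + (53·4 − 41·1) + (41·(-1) − 28·4) + (28·28 − (-23)·(-1)) + ((-23)·47 − (-33)·28)| = 5424, so the area is 2712.
The number of boundary lattice points is Σ gcd(|Δx|,|Δy|) = gcd(64,3) + gcd(20,30) + gcd(2,19) + gcd(12,3) + gcd(13,5) + gcd(51,29) + gcd(10,19) = 1+10+1+3+1+1+1 = 18.
By Pick's theorem A = I + B/2 − 1, so I = 2712 − 18/2 + 1 = 2704.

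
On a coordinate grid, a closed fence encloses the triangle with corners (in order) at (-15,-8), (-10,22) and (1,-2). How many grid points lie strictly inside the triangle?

222

The shoelace formula gives twice the area as |((-15)·22 − (-10)·(-8)) + ((-10)·(-2) − 1·22) + (1·(-8) − (-15)·(-2))| = 450, so the area is 225.
Along each edge there are gcd(|Δx|,|Δy|)+1 lattice points, so counting each shared vertex once the boundary has gcd(5,30) + gcd(11,24) + gcd(16,6) = 5+1+2 = 8.
By Pick's theorem A = I + B/2 − 1, so I = 225 − 8/2 + 1 = 222.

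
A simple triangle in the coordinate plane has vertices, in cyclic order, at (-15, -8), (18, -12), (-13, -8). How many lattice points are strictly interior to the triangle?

Using the shoelace formula, 2A = |((-15)·(-12) − 18·(-8)) + (18·(-8) − (-13)·(-12)) + ((-13)·(-8) − (-15)·(-8))| = 8, so the area is 4.
Summing gcd(|Δx|,|Δy|) over the edges gives the boundary count: gcd(33,4) + gcd(31,4) + gcd(2,0) = 1+1+2 = 4.
By Pick's theorem A = I + B/2 − 1, so I = 4 − 4/2 + 1 = 3.

3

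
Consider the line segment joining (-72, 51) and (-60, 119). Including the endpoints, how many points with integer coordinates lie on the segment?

5

The number of lattice points on a segment between lattice points is gcd(|Δx|,|Δy|) + 1 = gcd(12,68) + 1 = 4 + 1 = 5.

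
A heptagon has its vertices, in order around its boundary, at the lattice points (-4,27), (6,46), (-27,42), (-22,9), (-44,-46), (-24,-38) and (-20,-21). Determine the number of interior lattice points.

Using the shoelace formula, 2A = |((-4)·46 − 6·27) + (6·42 − (-27)·46) + ((-27)·9 − (-22)·42) + ((-22)·(-46) − (-44)·9) + ((-44)·(-38) − (-24)·(-46)) + ((-24)·(-21) − (-20)·(-38)) + ((-20)·27 − (-4)·(-21))| = 2925, so the area is 2925/2.
The number of boundary lattice points is Σ gcd(|Δx|,|Δy|) = gcd(10,19) + gcd(33,4) + gcd(5,33) + gcd(22,55) + gcd(20,8) + gcd(4,17) + gcd(16,48) = 1+1+1+11+4+1+16 = 35.
By Pick's theorem A = I + B/2 − 1, so I = 2925/2 − 35/2 + 1 = 1446.

1446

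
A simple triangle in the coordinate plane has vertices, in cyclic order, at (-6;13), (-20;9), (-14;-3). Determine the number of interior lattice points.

89

By the shoelace formula, twice the signed area is |((-6)·9 − (-20)·13) + ((-20)·(-3) − (-14)·9) + ((-14)·13 − (-6)·(-3))| = 192, so the area is 96.
Along each edge there are gcd(|Δx|,|Δy|)+1 lattice points, so counting each shared vertex once the boundary has gcd(14,4) + gcd(6,12) + gcd(8,16) = 2+6+8 = 16.
Pick's theorem gives I = A − B/2 + 1 = 96 − 16/2 + 1 = 89.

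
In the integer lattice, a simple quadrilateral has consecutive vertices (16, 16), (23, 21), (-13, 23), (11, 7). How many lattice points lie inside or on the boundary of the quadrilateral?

252

Using the shoelace formula, 2A = |(16·21 − 23·16) + (23·23 − (-13)·21) + ((-13)·7 − 11·23) + (11·16 − 16·7)| = 490, so the area is 245.
The number of boundary lattice points is Σ gcd(|Δx|,|Δy|) = gcd(7,5) + gcd(36,2) + gcd(24,16) + gcd(5,9) = 1+2+8+1 = 12.
Pick's theorem gives I = A − B/2 + 1 = 245 − 12/2 + 1 = 240, so the closed region contains I + B = 240 + 12 = 252 lattice points.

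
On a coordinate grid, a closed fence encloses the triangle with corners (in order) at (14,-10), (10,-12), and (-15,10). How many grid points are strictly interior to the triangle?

Using the shoelace formula, 2A = |(14·(-12) − 10·(-10)) + (10·10 − (-15)·(-12)) + ((-15)·(-10) − 14·10)| = 138, so the area is 69.
The number of boundary lattice points is Σ gcd(|Δx|,|Δy|) = gcd(4,2) + gcd(25,22) + gcd(29,20) = 2+1+1 = 4.
Pick's theorem gives I = A − B/2 + 1 = 69 − 4/2 + 1 = 68.

68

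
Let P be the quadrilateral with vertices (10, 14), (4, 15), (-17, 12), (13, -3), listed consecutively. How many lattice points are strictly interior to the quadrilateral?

243

The shoelace formula gives twice the area as |[10·15 − 4·14] + [4·12 − (-17)·15] + [(-17)·(-3) − 13·12] + [13·14 − 10·(-3)]| = 504, so the area is 252.
Summing gcd(|Δx|,|Δy|) over the edges gives the boundary count: gcd(6,1) + gcd(21,3) + gcd(30,15) + gcd(3,17) = 1+3+15+1 = 20.
By Pick's theorem A = I + B/2 − 1, so I = 252 − 20/2 + 1 = 243.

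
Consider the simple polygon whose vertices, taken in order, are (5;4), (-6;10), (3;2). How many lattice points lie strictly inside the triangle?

16

The shoelace formula gives twice the area as |(5·10 − (-6)·4) + ((-6)·2 − 3·10) + (3·4 − 5·2)| = 34, so the area is 17.
Along each edge there are gcd(|Δx|,|Δy|)+1 lattice points, so counting each shared vertex once the boundary has gcd(11,6) + gcd(9,8) + gcd(2,2) = 1+1+2 = 4.
By Pick's theorem A = I + B/2 − 1, so I = 17 − 4/2 + 1 = 16.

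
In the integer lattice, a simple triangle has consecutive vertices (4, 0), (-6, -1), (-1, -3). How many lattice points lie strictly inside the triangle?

12

By the shoelace formula, twice the signed area is |(4·(-1) − (-6)·0) + ((-6)·(-3) − (-1)·(-1)) + ((-1)·0 − 4·(-3))| = 25, so the area is 25/2.
Along each edge there are gcd(|Δx|,|Δy|)+1 lattice points, so counting each shared vertex once the boundary has gcd(10,1) + gcd(5,2) + gcd(5,3) = 1+1+1 = 3.
Pick's theorem gives I = A − B/2 + 1 = 25/2 − 3/2 + 1 = 12.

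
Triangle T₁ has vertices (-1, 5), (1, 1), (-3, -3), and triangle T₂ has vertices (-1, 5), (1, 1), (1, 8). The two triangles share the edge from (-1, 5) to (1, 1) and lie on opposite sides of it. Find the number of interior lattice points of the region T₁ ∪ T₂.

The union is the simple quadrilateral with vertices (-1, 5), (-3, -3), (1, 1), (1, 8) in order.
Using the shoelace formula, 2A = |((-1)·(-3) − (-3)·5) + ((-3)·1 − 1·(-3)) + (1·8 − 1·1) + (1·5 − (-1)·8)| = 38, so the area is 19.
The number of boundary lattice points is Σ gcd(|Δx|,|Δy|) = gcd(2,8) + gcd(4,4) + gcd(0,7) + gcd(2,3) = 2+4+7+1 = 14.
By Pick's theorem I = A − B/2 + 1 = 19 − 14/2 + 1 = 13.

13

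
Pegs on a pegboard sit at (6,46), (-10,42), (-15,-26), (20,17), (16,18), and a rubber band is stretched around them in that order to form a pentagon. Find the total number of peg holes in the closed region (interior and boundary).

Using the shoelace formula, 2A = |(6·42 − (-10)·46) + ((-10)·(-26) − (-15)·42) + ((-15)·17 − 20·(-26)) + (20·18 − 16·17) + (16·46 − 6·18)| = 2583, so the area is 1291.5.
Along each edge there are gcd(|Δx|,|Δy|)+1 lattice points, so counting each shared vertex once the boundary has gcd(16,4) + gcd(5,68) + gcd(35,43) + gcd(4,1) + gcd(10,28) = 4+1+1+1+2 = 9.
Pick's theorem gives I = A − B/2 + 1 = 1291.5 − 9/2 + 1 = 1288, so the closed region contains I + B = 1288 + 9 = 1297 lattice points.

1297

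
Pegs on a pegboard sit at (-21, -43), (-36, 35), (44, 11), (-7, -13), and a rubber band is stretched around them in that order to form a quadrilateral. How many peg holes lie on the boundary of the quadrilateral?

The number of boundary lattice points is Σ gcd(|Δx|,|Δy|) = gcd(15,78) + gcd(80,24) + gcd(51,24) + gcd(14,30) = 3+8+3+2 = 16.

16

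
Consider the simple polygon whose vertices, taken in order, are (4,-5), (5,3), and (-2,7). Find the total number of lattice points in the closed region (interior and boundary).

Using the shoelace formula, 2A = |[4·3 − 5·(-5)] + [5·7 − (-2)·3] + [(-2)·(-5) − 4·7]| = 60, so the area is 30.
Along each edge there are gcd(|Δx|,|Δy|)+1 lattice points, so counting each shared vertex once the boundary has gcd(1,8) + gcd(7,4) + gcd(6,12) = 1+1+6 = 8.
Pick's theorem gives I = A − B/2 + 1 = 30 − 8/2 + 1 = 27, so the closed region contains I + B = 27 + 8 = 35 lattice points.

35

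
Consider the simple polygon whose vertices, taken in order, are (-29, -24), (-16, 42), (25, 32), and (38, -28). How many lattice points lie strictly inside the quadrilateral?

3401

Using the shoelace formula, 2A = |[(-29)·42 − (-16)·(-24)] + [(-16)·32 − 25·42] + [25·(-28) − 38·32] + [38·(-24) − (-29)·(-28)]| = 6804, so the area is 3402.
Along each edge there are gcd(|Δx|,|Δy|)+1 lattice points, so counting each shared vertex once the boundary has gcd(13,66) + gcd(41,10) + gcd(13,60) + gcd(67,4) = 1+1+1+1 = 4.
By Pick's theorem A = I + B/2 − 1, so I = 3402 − 4/2 + 1 = 3401.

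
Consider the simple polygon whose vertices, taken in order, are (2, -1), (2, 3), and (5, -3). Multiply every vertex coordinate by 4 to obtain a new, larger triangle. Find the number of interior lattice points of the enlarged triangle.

81

By the shoelace formula, twice the signed area is |(2·3 − 2·(-1)) + (2·(-3) − 5·3) + (5·(-1) − 2·(-3))| = 12, so the area is 6.
Along each edge there are gcd(|Δx|,|Δy|)+1 lattice points, so counting each shared vertex once the boundary has gcd(0,4) + gcd(3,6) + gcd(3,2) = 4+3+1 = 8.
Scaling by 4 multiplies the area by 4² = 16 (so the new area is 96) and multiplies the boundary lattice-point count by 4, giving 32.
By Pick's theorem, the interior count of the dilated polygon is 96 − 32/2 + 1 = 81.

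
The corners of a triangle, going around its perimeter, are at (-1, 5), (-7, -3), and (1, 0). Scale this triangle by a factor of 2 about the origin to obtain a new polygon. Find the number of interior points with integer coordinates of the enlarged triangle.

89

By the shoelace formula, twice the signed area is |[(-1)·(-3) − (-7)·5] + [(-7)·0 − 1·(-3)] + [1·5 − (-1)·0]| = 46, so the area is 23.
The number of boundary lattice points is Σ gcd(|Δx|,|Δy|) = gcd(6,8) + gcd(8,3) + gcd(2,5) = 2+1+1 = 4.
Scaling by 2 multiplies the area by 2² = 4 (so the new area is 92) and multiplies the boundary lattice-point count by 2, giving 8.
By Pick's theorem, the interior count of the dilated polygon is 92 − 8/2 + 1 = 89.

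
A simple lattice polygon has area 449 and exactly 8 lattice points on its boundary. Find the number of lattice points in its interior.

446

From Pick's theorem, I = A − B/2 + 1 = 449 − 8/2 + 1 = 446.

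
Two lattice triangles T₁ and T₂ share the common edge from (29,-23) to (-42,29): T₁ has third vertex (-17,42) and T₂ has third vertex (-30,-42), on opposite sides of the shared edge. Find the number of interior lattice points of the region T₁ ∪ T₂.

The union is the simple quadrilateral with vertices (29,-23), (-17,42), (-42,29), (-30,-42) in order.
The shoelace formula gives twice the area as |(29·42 − (-17)·(-23)) + ((-17)·29 − (-42)·42) + ((-42)·(-42) − (-30)·29) + ((-30)·(-23) − 29·(-42))| = 6640, so the area is 3320.
Summing gcd(|Δx|,|Δy|) over the edges gives the boundary count: gcd(46,65) + gcd(25,13) + gcd(12,71) + gcd(59,19) = 1+1+1+1 = 4.
By Pick's theorem I = A − B/2 + 1 = 3320 − 4/2 + 1 = 3319.

3319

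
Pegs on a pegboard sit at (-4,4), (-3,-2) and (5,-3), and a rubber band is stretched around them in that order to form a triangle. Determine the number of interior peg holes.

By the shoelace formula, twice the signed area is |((-4)·(-2) − (-3)·4) + ((-3)·(-3) − 5·(-2)) + (5·4 − (-4)·(-3))| = 47, so the area is 47/2.
Along each edge there are gcd(|Δx|,|Δy|)+1 lattice points, so counting each shared vertex once the boundary has gcd(1,6) + gcd(8,1) + gcd(9,7) = 1+1+1 = 3.
Pick's theorem gives I = A − B/2 + 1 = 47/2 − 3/2 + 1 = 23.

23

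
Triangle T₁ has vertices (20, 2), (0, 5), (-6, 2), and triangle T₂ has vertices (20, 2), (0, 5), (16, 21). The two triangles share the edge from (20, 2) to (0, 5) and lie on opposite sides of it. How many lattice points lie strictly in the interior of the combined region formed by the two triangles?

201

The union is the simple quadrilateral with vertices (20, 2), (-6, 2), (0, 5), (16, 21) in order.
The shoelace formula gives twice the area as |[20·2 − (-6)·2] + [(-6)·5 − 0·2] + [0·21 − 16·5] + [16·2 − 20·21]| = 446, so the area is 223.
Along each edge there are gcd(|Δx|,|Δy|)+1 lattice points, so counting each shared vertex once the boundary has gcd(26,0) + gcd(6,3) + gcd(16,16) + gcd(4,19) = 26+3+16+1 = 46.
By Pick's theorem I = A − B/2 + 1 = 223 − 46/2 + 1 = 201.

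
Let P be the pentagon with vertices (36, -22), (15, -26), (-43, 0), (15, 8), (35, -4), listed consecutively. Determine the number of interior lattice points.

The shoelace formula gives twice the area as |(36·(-26) − 15·(-22)) + (15·0 − (-43)·(-26)) + ((-43)·8 − 15·0) + (15·(-4) − 35·8) + (35·(-22) − 36·(-4))| = 3034, so the area is 1517.
Summing gcd(|Δx|,|Δy|) over the edges gives the boundary count: gcd(21,4) + gcd(58,26) + gcd(58,8) + gcd(20,12) + gcd(1,18) = 1+2+2+4+1 = 10.
Pick's theorem gives I = A − B/2 + 1 = 1517 − 10/2 + 1 = 1513.

1513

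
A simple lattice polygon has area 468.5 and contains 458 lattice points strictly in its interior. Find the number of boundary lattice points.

23

Pick's theorem gives A = I + B/2 − 1, so B = 2(A − I + 1) = 2(468.5 − 458 + 1) = 23.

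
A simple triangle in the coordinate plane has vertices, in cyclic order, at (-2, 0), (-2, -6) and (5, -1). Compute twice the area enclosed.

Using the shoelace formula, 2A = |((-2)·(-6) − (-2)·0) + ((-2)·(-1) − 5·(-6)) + (5·0 − (-2)·(-1))| = 42, so the area is 21.

42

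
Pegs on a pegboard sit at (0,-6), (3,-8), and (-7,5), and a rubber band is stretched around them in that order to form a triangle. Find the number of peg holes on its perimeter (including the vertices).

3

The number of boundary lattice points is Σ gcd(|Δx|,|Δy|) = gcd(3,2) + gcd(10,13) + gcd(7,11) = 1+1+1 = 3.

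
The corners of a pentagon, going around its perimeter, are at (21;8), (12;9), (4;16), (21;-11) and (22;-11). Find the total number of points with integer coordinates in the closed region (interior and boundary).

147

Using the shoelace formula, 2A = |[21·9 − 12·8] + [12·16 − 4·9] + [4·(-11) − 21·16] + [21·(-11) − 22·(-11)] + [22·8 − 21·(-11)]| = 287, so the area is 287/2.
Summing gcd(|Δx|,|Δy|) over the edges gives the boundary count: gcd(9,1) + gcd(8,7) + gcd(17,27) + gcd(1,0) + gcd(1,19) = 1+1+1+1+1 = 5.
Pick's theorem gives I = A − B/2 + 1 = 287/2 − 5/2 + 1 = 142, so the closed region contains I + B = 142 + 5 = 147 lattice points.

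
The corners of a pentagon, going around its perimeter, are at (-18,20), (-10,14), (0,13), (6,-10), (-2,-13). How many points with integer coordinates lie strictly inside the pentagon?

Using the shoelace formula, 2A = |[(-18)·14 − (-10)·20] + [(-10)·13 − 0·14] + [0·(-10) − 6·13] + [6·(-13) − (-2)·(-10)] + [(-2)·20 − (-18)·(-13)]| = 632, so the area is 316.
Along each edge there are gcd(|Δx|,|Δy|)+1 lattice points, so counting each shared vertex once the boundary has gcd(8,6) + gcd(10,1) + gcd(6,23) + gcd(8,3) + gcd(16,33) = 2+1+1+1+1 = 6.
By Pick's theorem A = I + B/2 − 1, so I = 316 − 6/2 + 1 = 314.

314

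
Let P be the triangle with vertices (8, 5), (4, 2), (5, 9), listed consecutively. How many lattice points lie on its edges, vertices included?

3

Along each edge there are gcd(|Δx|,|Δy|)+1 lattice points, so counting each shared vertex once the boundary has gcd(4,3) + gcd(1,7) + gcd(3,4) = 1+1+1 = 3.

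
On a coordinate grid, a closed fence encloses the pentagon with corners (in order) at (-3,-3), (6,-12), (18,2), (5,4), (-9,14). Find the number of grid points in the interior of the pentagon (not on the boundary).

253

The shoelace formula gives twice the area as |((-3)·(-12) − 6·(-3)) + (6·2 − 18·(-12)) + (18·4 − 5·2) + (5·14 − (-9)·4) + ((-9)·(-3) − (-3)·14)| = 519, so the area is 519/2.
The number of boundary lattice points is Σ gcd(|Δx|,|Δy|) = gcd(9,9) + gcd(12,14) + gcd(13,2) + gcd(14,10) + gcd(6,17) = 9+2+1+2+1 = 15.
Pick's theorem gives I = A − B/2 + 1 = 519/2 − 15/2 + 1 = 253.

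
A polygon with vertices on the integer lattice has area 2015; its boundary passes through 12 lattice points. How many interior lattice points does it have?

2010

From Pick's theorem, I = A − B/2 + 1 = 2015 − 12/2 + 1 = 2010.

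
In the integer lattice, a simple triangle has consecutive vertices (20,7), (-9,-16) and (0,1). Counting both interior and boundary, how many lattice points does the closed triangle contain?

146

Using the shoelace formula, 2A = |[20·(-16) − (-9)·7] + [(-9)·1 − 0·(-16)] + [0·7 − 20·1]| = 286, so the area is 143.
Summing gcd(|Δx|,|Δy|) over the edges gives the boundary count: gcd(29,23) + gcd(9,17) + gcd(20,6) = 1+1+2 = 4.
Pick's theorem gives I = A − B/2 + 1 = 143 − 4/2 + 1 = 142, so the closed region contains I + B = 142 + 4 = 146 lattice points.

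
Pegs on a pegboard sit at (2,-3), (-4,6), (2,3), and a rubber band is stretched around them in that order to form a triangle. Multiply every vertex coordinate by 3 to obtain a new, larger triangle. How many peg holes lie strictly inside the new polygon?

The shoelace formula gives twice the area as |(2·6 − (-4)·(-3)) + ((-4)·3 − 2·6) + (2·(-3) − 2·3)| = 36, so the area is 18.
Along each edge there are gcd(|Δx|,|Δy|)+1 lattice points, so counting each shared vertex once the boundary has gcd(6,9) + gcd(6,3) + gcd(0,6) = 3+3+6 = 12.
Scaling by 3 multiplies the area by 3² = 9 (so the new area is 162) and multiplies the boundary lattice-point count by 3, giving 36.
By Pick's theorem, the interior count of the dilated polygon is 162 − 36/2 + 1 = 145.

145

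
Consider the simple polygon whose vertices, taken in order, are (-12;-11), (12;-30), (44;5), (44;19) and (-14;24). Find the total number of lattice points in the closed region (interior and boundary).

The shoelace formula gives twice the area as |((-12)·(-30) − 12·(-11)) + (12·5 − 44·(-30)) + (44·19 − 44·5) + (44·24 − (-14)·19) + ((-14)·(-11) − (-12)·24)| = 4252, so the area is 2126.
The number of boundary lattice points is Σ gcd(|Δx|,|Δy|) = gcd(24,19) + gcd(32,35) + gcd(0,14) + gcd(58,5) + gcd(2,35) = 1+1+14+1+1 = 18.
Pick's theorem gives I = A − B/2 + 1 = 2126 − 18/2 + 1 = 2118, so the closed region contains I + B = 2118 + 18 = 2136 lattice points.

2136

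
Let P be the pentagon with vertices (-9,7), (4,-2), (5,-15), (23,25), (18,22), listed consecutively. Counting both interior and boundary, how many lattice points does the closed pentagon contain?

Using the shoelace formula, 2A = |((-9)·(-2) − 4·7) + (4·(-15) − 5·(-2)) + (5·25 − 23·(-15)) + (23·22 − 18·25) + (18·7 − (-9)·22)| = 790, so the area is 395.
The number of boundary lattice points is Σ gcd(|Δx|,|Δy|) = gcd(13,9) + gcd(1,13) + gcd(18,40) + gcd(5,3) + gcd(27,15) = 1+1+2+1+3 = 8.
Pick's theorem gives I = A − B/2 + 1 = 395 − 8/2 + 1 = 392, so the closed region contains I + B = 392 + 8 = 400 lattice points.

400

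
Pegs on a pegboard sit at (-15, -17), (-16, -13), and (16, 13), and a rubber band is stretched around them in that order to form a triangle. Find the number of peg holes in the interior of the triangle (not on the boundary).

76

By the shoelace formula, twice the signed area is |[(-15)·(-13) − (-16)·(-17)] + [(-16)·13 − 16·(-13)] + [16·(-17) − (-15)·13]| = 154, so the area is 77.
The number of boundary lattice points is Σ gcd(|Δx|,|Δy|) = gcd(1,4) + gcd(32,26) + gcd(31,30) = 1+2+1 = 4.
Pick's theorem gives I = A − B/2 + 1 = 77 − 4/2 + 1 = 76.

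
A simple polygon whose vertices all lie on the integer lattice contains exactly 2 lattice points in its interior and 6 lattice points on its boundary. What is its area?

4

Pick's theorem states A = I + B/2 − 1, so A = 2 + 6/2 − 1 = 4.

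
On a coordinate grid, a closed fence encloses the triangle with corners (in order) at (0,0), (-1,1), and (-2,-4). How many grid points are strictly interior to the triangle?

By the shoelace formula, twice the signed area is |[0·1 − (-1)·0] + [(-1)·(-4) − (-2)·1] + [(-2)·0 − 0·(-4)]| = 6, so the area is 3.
The number of boundary lattice points is Σ gcd(|Δx|,|Δy|) = gcd(1,1) + gcd(1,5) + gcd(2,4) = 1+1+2 = 4.
Pick's theorem gives I = A − B/2 + 1 = 3 − 4/2 + 1 = 2.

2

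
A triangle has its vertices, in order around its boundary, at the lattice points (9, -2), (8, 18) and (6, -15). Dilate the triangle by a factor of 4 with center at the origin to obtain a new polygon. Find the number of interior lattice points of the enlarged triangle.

Using the shoelace formula, 2A = |(9·18 − 8·(-2)) + (8·(-15) − 6·18) + (6·(-2) − 9·(-15))| = 73, so the area is 36.5.
Along each edge there are gcd(|Δx|,|Δy|)+1 lattice points, so counting each shared vertex once the boundary has gcd(1,20) + gcd(2,33) + gcd(3,13) = 1+1+1 = 3.
Scaling by 4 multiplies the area by 4² = 16 (so the new area is 584) and multiplies the boundary lattice-point count by 4, giving 12.
By Pick's theorem, the interior count of the dilated polygon is 584 − 12/2 + 1 = 579.

579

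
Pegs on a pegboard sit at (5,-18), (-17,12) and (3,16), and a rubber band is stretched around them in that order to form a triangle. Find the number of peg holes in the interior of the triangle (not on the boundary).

341

Using the shoelace formula, 2A = |[5·12 − (-17)·(-18)] + [(-17)·16 − 3·12] + [3·(-18) − 5·16]| = 688, so the area is 344.
The number of boundary lattice points is Σ gcd(|Δx|,|Δy|) = gcd(22,30) + gcd(20,4) + gcd(2,34) = 2+4+2 = 8.
Pick's theorem gives I = A − B/2 + 1 = 344 − 8/2 + 1 = 341.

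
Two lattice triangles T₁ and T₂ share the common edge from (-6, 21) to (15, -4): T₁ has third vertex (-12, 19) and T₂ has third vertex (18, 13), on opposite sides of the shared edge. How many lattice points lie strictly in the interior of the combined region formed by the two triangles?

The union is the simple quadrilateral with vertices (-6, 21), (-12, 19), (15, -4), (18, 13) in order.
By the shoelace formula, twice the signed area is |[(-6)·19 − (-12)·21] + [(-12)·(-4) − 15·19] + [15·13 − 18·(-4)] + [18·21 − (-6)·13]| = 624, so the area is 312.
Summing gcd(|Δx|,|Δy|) over the edges gives the boundary count: gcd(6,2) + gcd(27,23) + gcd(3,17) + gcd(24,8) = 2+1+1+8 = 12.
By Pick's theorem I = A − B/2 + 1 = 312 − 12/2 + 1 = 307.

307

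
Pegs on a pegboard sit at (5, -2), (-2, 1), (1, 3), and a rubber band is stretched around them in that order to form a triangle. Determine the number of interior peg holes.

11

The shoelace formula gives twice the area as |[5·1 − (-2)·(-2)] + [(-2)·3 − 1·1] + [1·(-2) − 5·3]| = 23, so the area is 11.5.
Summing gcd(|Δx|,|Δy|) over the edges gives the boundary count: gcd(7,3) + gcd(3,2) + gcd(4,5) = 1+1+1 = 3.
By Pick's theorem A = I + B/2 − 1, so I = 11.5 − 3/2 + 1 = 11.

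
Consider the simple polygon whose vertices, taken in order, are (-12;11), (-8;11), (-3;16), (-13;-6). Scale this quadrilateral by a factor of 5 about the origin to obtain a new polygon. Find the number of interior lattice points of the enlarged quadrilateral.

1571

The shoelace formula gives twice the area as |[(-12)·11 − (-8)·11] + [(-8)·16 − (-3)·11] + [(-3)·(-6) − (-13)·16] + [(-13)·11 − (-12)·(-6)]| = 128, so the area is 64.
Summing gcd(|Δx|,|Δy|) over the edges gives the boundary count: gcd(4,0) + gcd(5,5) + gcd(10,22) + gcd(1,17) = 4+5+2+1 = 12.
Scaling by 5 multiplies the area by 5² = 25 (so the new area is 1600) and multiplies the boundary lattice-point count by 5, giving 60.
By Pick's theorem, the interior count of the dilated polygon is 1600 − 60/2 + 1 = 1571.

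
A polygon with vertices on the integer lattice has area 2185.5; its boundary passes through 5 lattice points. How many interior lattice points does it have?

2184

Pick's theorem A = I + B/2 − 1 rearranges to I = A − B/2 + 1 = 2185.5 − 5/2 + 1 = 2184.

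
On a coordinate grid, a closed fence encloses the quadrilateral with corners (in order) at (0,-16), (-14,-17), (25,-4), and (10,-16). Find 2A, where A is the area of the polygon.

263

Using the shoelace formula, 2A = |(0·(-17) − (-14)·(-16)) + ((-14)·(-4) − 25·(-17)) + (25·(-16) − 10·(-4)) + (10·(-16) − 0·(-16))| = 263, so the area is 131.5.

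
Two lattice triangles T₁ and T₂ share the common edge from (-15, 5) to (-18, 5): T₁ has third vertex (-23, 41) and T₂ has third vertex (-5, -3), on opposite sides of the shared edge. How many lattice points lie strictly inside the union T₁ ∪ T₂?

The union is the simple quadrilateral with vertices (-15, 5), (-23, 41), (-18, 5), (-5, -3) in order.
By the shoelace formula, twice the signed area is |((-15)·41 − (-23)·5) + ((-23)·5 − (-18)·41) + ((-18)·(-3) − (-5)·5) + ((-5)·5 − (-15)·(-3))| = 132, so the area is 66.
Along each edge there are gcd(|Δx|,|Δy|)+1 lattice points, so counting each shared vertex once the boundary has gcd(8,36) + gcd(5,36) + gcd(13,8) + gcd(10,8) = 4+1+1+2 = 8.
By Pick's theorem I = A − B/2 + 1 = 66 − 8/2 + 1 = 63.

63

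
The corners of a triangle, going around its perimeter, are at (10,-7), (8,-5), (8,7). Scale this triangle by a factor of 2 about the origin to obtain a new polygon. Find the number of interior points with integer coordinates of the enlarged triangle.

The shoelace formula gives twice the area as |(10·(-5) − 8·(-7)) + (8·7 − 8·(-5)) + (8·(-7) − 10·7)| = 24, so the area is 12.
Summing gcd(|Δx|,|Δy|) over the edges gives the boundary count: gcd(2,2) + gcd(0,12) + gcd(2,14) = 2+12+2 = 16.
Scaling by 2 multiplies the area by 2² = 4 (so the new area is 48) and multiplies the boundary lattice-point count by 2, giving 32.
By Pick's theorem, the interior count of the dilated polygon is 48 − 32/2 + 1 = 33.

33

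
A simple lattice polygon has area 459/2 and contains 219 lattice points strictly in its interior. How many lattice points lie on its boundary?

Pick's theorem gives A = I + B/2 − 1, so B = 2(A − I + 1) = 2(459/2 − 219 + 1) = 23.

23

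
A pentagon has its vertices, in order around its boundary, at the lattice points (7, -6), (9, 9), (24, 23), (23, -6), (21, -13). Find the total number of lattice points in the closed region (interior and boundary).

The shoelace formula gives twice the area as |(7·9 − 9·(-6)) + (9·23 − 24·9) + (24·(-6) − 23·23) + (23·(-13) − 21·(-6)) + (21·(-6) − 7·(-13))| = 773, so the area is 386.5.
Along each edge there are gcd(|Δx|,|Δy|)+1 lattice points, so counting each shared vertex once the boundary has gcd(2,15) + gcd(15,14) + gcd(1,29) + gcd(2,7) + gcd(14,7) = 1+1+1+1+7 = 11.
Pick's theorem gives I = A − B/2 + 1 = 386.5 − 11/2 + 1 = 382, so the closed region contains I + B = 382 + 11 = 393 lattice points.

393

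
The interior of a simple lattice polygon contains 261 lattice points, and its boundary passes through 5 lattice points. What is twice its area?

By Pick's theorem, A = I + B/2 − 1 = 261 + 5/2 − 1 = 525/2.
Hence 2A = 525.

525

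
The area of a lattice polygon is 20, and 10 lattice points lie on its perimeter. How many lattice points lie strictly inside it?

16

Pick's theorem A = I + B/2 − 1 rearranges to I = A − B/2 + 1 = 20 − 10/2 + 1 = 16.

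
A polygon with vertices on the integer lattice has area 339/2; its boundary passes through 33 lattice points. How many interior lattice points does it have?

From Pick's theorem, I = A − B/2 + 1 = 339/2 − 33/2 + 1 = 154.

154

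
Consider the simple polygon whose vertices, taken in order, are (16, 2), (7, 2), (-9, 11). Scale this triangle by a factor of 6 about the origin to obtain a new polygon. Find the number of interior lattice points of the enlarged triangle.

By the shoelace formula, twice the signed area is |[16·2 − 7·2] + [7·11 − (-9)·2] + [(-9)·2 − 16·11]| = 81, so the area is 40.5.
Along each edge there are gcd(|Δx|,|Δy|)+1 lattice points, so counting each shared vertex once the boundary has gcd(9,0) + gcd(16,9) + gcd(25,9) = 9+1+1 = 11.
Scaling by 6 multiplies the area by 6² = 36 (so the new area is 1458) and multiplies the boundary lattice-point count by 6, giving 66.
By Pick's theorem, the interior count of the dilated polygon is 1458 − 66/2 + 1 = 1426.

1426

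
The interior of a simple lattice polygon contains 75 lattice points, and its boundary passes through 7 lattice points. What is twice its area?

155

By Pick's theorem, A = I + B/2 − 1 = 75 + 7/2 − 1 = 155/2.
Hence 2A = 155.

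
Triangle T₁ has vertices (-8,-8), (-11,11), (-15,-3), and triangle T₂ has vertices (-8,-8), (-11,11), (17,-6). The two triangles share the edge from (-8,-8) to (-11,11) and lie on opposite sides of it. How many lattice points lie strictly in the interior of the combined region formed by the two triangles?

298

The union is the simple quadrilateral with vertices (-8,-8), (-15,-3), (-11,11), (17,-6) in order.
Using the shoelace formula, 2A = |((-8)·(-3) − (-15)·(-8)) + ((-15)·11 − (-11)·(-3)) + ((-11)·(-6) − 17·11) + (17·(-8) − (-8)·(-6))| = 599, so the area is 299.5.
Summing gcd(|Δx|,|Δy|) over the edges gives the boundary count: gcd(7,5) + gcd(4,14) + gcd(28,17) + gcd(25,2) = 1+2+1+1 = 5.
By Pick's theorem I = A − B/2 + 1 = 299.5 − 5/2 + 1 = 298.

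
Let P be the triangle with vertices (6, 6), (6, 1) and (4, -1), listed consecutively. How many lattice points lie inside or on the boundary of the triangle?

The shoelace formula gives twice the area as |[6·1 − 6·6] + [6·(-1) − 4·1] + [4·6 − 6·(-1)]| = 10, so the area is 5.
Summing gcd(|Δx|,|Δy|) over the edges gives the boundary count: gcd(0,5) + gcd(2,2) + gcd(2,7) = 5+2+1 = 8.
Pick's theorem gives I = A − B/2 + 1 = 5 − 8/2 + 1 = 2, so the closed region contains I + B = 2 + 8 = 10 lattice points.

10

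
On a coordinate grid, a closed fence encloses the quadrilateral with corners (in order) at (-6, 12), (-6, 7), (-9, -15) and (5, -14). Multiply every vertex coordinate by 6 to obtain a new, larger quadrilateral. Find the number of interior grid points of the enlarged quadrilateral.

6457

Using the shoelace formula, 2A = |((-6)·7 − (-6)·12) + ((-6)·(-15) − (-9)·7) + ((-9)·(-14) − 5·(-15)) + (5·12 − (-6)·(-14))| = 360, so the area is 180.
Along each edge there are gcd(|Δx|,|Δy|)+1 lattice points, so counting each shared vertex once the boundary has gcd(0,5) + gcd(3,22) + gcd(14,1) + gcd(11,26) = 5+1+1+1 = 8.
Scaling by 6 multiplies the area by 6² = 36 (so the new area is 6480) and multiplies the boundary lattice-point count by 6, giving 48.
By Pick's theorem, the interior count of the dilated polygon is 6480 − 48/2 + 1 = 6457.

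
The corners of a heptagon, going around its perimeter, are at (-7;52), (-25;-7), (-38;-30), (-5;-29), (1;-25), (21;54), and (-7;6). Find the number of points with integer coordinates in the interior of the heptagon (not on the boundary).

By the shoelace formula, twice the signed area is |[(-7)·(-7) − (-25)·52] + [(-25)·(-30) − (-38)·(-7)] + [(-38)·(-29) − (-5)·(-30)] + [(-5)·(-25) − 1·(-29)] + [1·54 − 21·(-25)] + [21·6 − (-7)·54] + [(-7)·52 − (-7)·6]| = 3700, so the area is 1850.
Along each edge there are gcd(|Δx|,|Δy|)+1 lattice points, so counting each shared vertex once the boundary has gcd(18,59) + gcd(13,23) + gcd(33,1) + gcd(6,4) + gcd(20,79) + gcd(28,48) + gcd(0,46) = 1+1+1+2+1+4+46 = 56.
By Pick's theorem A = I + B/2 − 1, so I = 1850 − 56/2 + 1 = 1823.

1823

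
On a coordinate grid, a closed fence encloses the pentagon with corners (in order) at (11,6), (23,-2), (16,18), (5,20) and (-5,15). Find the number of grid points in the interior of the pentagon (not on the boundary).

243

The shoelace formula gives twice the area as |[11·(-2) − 23·6] + [23·18 − 16·(-2)] + [16·20 − 5·18] + [5·15 − (-5)·20] + [(-5)·6 − 11·15]| = 496, so the area is 248.
The number of boundary lattice points is Σ gcd(|Δx|,|Δy|) = gcd(12,8) + gcd(7,20) + gcd(11,2) + gcd(10,5) + gcd(16,9) = 4+1+1+5+1 = 12.
Pick's theorem gives I = A − B/2 + 1 = 248 − 12/2 + 1 = 243.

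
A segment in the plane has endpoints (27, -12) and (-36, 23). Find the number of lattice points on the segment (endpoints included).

8

The number of lattice points on a segment between lattice points is gcd(|Δx|,|Δy|) + 1 = gcd(63,35) + 1 = 7 + 1 = 8.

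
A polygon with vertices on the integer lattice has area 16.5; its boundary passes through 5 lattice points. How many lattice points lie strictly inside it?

Pick's theorem A = I + B/2 − 1 rearranges to I = A − B/2 + 1 = 16.5 − 5/2 + 1 = 15.

15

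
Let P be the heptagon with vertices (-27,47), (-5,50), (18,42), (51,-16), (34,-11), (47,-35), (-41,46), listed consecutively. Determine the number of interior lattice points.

2649

Using the shoelace formula, 2A = |[(-27)·50 − (-5)·47] + [(-5)·42 − 18·50] + [18·(-16) − 51·42] + [51·(-11) − 34·(-16)] + [34·(-35) − 47·(-11)] + [47·46 − (-41)·(-35)] + [(-41)·47 − (-27)·46]| = 5303, so the area is 5303/2.
Along each edge there are gcd(|Δx|,|Δy|)+1 lattice points, so counting each shared vertex once the boundary has gcd(22,3) + gcd(23,8) + gcd(33,58) + gcd(17,5) + gcd(13,24) + gcd(88,81) + gcd(14,1) = 1+1+1+1+1+1+1 = 7.
Pick's theorem gives I = A − B/2 + 1 = 5303/2 − 7/2 + 1 = 2649.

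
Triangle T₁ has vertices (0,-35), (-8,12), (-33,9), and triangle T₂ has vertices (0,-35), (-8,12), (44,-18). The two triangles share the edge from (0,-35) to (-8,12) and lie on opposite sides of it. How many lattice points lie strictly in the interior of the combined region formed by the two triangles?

1695

The union is the simple quadrilateral with vertices (0,-35), (-33,9), (-8,12), (44,-18) in order.
By the shoelace formula, twice the signed area is |[0·9 − (-33)·(-35)] + [(-33)·12 − (-8)·9] + [(-8)·(-18) − 44·12] + [44·(-35) − 0·(-18)]| = 3403, so the area is 3403/2.
Summing gcd(|Δx|,|Δy|) over the edges gives the boundary count: gcd(33,44) + gcd(25,3) + gcd(52,30) + gcd(44,17) = 11+1+2+1 = 15.
By Pick's theorem I = A − B/2 + 1 = 3403/2 − 15/2 + 1 = 1695.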